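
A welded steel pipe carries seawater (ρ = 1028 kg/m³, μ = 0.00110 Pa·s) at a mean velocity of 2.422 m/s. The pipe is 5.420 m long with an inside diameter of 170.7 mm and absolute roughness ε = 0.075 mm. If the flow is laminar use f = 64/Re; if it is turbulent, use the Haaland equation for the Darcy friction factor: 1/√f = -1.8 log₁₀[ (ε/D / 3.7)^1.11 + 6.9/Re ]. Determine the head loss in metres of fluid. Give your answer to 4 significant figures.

Reynolds number Re = ρVD/μ = 1028 · 2.422 · 0.1707 / 0.0011 = 3.864e+05.
Re > 4000 → turbulent. Relative roughness ε/D = 7.5e-05/0.1707 = 0.000439. Haaland: 1/√f = -1.8 log₁₀[(0.000439/3.7)^1.11 + 6.9/3.864e+05] = -1.8 log₁₀[4.39e-05 + 1.79e-05] = 7.576, so f = 0.01742.
Darcy-Weisbach: ΔP = f(L/D)(ρV²/2) = 0.01742·(5.42/0.1707)·(1028·2.422²/2) = 0.01742·31.75·3015 = 1668 Pa.
Head loss h_f = ΔP/(ρg) = 1668/(1028·9.81) = 0.1654 m.

h_f ≈ 0.1654 m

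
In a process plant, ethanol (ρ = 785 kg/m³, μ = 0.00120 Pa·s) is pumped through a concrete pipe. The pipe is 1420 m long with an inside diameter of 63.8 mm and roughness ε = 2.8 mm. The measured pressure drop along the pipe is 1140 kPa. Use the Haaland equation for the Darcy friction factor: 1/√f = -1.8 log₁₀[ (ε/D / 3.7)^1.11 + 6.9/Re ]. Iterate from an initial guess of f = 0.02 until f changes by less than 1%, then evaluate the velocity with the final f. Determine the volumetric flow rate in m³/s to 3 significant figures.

Rearranging Darcy-Weisbach: V = √(2·ΔP·D/(f·L·ρ)). With ε/D = 0.0028/0.0638 = 0.0439, iterate starting from f = 0.02:
  f = 0.02 → V = √(2·1.14e+06·0.0638/(0.02·1420·785)) = 2.554 m/s; Re = ρVD/μ = 1.066e+05; f → 0.06778
  f = 0.06778 → V = 1.388 m/s; Re = 5.791e+04; f → 0.06799
Converged (Δf/f < 1%). With the final f = 0.06799: V = √(2·1.14e+06·0.0638/(0.06799·1420·785)) = 1.385 m/s.
Q = V·A = 1.385·(π/4·0.0638²) = 0.004429 m³/s = 0.00443 m³/s.

Q ≈ 0.00443 m³/s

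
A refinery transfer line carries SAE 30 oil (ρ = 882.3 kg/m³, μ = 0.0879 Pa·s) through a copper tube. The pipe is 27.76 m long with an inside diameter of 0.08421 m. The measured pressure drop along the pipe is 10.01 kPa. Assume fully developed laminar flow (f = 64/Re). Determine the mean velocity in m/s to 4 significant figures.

V ≈ 0.9091 m/s

For laminar flow, f = 64/Re with Re = ρVD/μ, so Darcy-Weisbach reduces to ΔP = 32μLV/D². Solving for V: V = ΔP·D²/(32μL) = 1.001e+04·(0.08421)²/(32·0.0879·27.76) = 0.9091 m/s.
Check: Re = ρVD/μ = 882.3·0.9091·0.08421/0.0879 = 768.4 < 2300, so the laminar assumption holds.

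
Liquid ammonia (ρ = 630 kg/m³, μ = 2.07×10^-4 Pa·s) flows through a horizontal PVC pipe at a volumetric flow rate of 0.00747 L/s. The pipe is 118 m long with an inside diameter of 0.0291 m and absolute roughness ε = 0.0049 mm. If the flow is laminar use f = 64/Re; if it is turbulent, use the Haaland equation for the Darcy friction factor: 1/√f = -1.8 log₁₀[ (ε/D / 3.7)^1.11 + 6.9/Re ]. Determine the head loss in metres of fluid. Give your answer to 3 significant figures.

h_f ≈ 0.00168 m

Q = 0.00747 L/s = 0.00747/1000 = 7.47e-06 m³/s.
Cross-sectional area A = πD²/4 = π(0.0291)²/4 = 0.0006651 m²; mean velocity V = Q/A = 7.47e-06/0.0006651 = 0.01123 m/s.
Reynolds number Re = ρVD/μ = 630 · 0.01123 · 0.0291 / 0.000207 = 994.7.
Re < 2300 → laminar flow, so f = 64/Re = 64/994.7 = 0.06434 (the turbulent correlation is not needed).
Darcy-Weisbach: ΔP = f(L/D)(ρV²/2) = 0.06434·(118/0.0291)·(630·0.01123²/2) = 0.06434·4055·0.03974 = 10.37 Pa.
Head loss h_f = ΔP/(ρg) = 10.37/(630·9.81) = 0.00168 m.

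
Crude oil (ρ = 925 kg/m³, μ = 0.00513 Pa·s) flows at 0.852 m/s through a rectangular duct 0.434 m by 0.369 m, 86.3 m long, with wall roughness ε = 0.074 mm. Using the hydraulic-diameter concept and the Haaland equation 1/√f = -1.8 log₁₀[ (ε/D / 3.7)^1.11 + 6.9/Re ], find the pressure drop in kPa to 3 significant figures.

Hydraulic diameter D_h = 4A/P = 4·(0.434·0.369)/(2·(0.434+0.369)) = 0.6406/1.606 = 0.3989 m.
Re = ρVD_h/μ = 925·0.852·0.3989/0.00513 = 6.128e+04.
ε/D_h = 7.4e-05/0.3989 = 0.000186; Haaland gives 1/√f = -1.8 log₁₀[1.69e-05+0.000113] = 6.998, so f = 0.02042.
ΔP = f(L/D_h)(ρV²/2) = 0.02042·86.3/0.3989·335.7 = 1483 Pa.
ΔP = 1.48 kPa.

ΔP ≈ 1.48 kPa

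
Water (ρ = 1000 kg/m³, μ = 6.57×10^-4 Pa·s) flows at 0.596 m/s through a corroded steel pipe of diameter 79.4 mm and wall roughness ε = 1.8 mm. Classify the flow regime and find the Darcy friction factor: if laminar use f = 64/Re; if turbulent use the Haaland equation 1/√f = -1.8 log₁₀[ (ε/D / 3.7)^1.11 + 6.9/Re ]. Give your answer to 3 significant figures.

Re = ρVD/μ = 1000·0.596·0.0794/0.000657 = 7.203e+04.
Re > 4000 → turbulent. ε/D = 0.0018/0.0794 = 0.0227; Haaland: 1/√f = -1.8 log₁₀[0.0035 + 9.58e-05] = 4.4, so f = 0.05165.

f ≈ 0.0517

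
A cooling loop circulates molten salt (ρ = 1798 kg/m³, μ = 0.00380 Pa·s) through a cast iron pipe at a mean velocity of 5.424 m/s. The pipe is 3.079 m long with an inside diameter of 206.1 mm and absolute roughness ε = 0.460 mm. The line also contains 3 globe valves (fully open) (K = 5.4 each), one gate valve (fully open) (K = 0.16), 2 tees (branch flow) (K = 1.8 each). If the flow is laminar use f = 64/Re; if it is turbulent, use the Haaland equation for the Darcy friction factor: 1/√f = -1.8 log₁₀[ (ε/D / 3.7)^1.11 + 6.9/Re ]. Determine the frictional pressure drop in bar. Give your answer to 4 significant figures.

Reynolds number Re = ρVD/μ = 1798 · 5.424 · 0.2061 / 0.0038 = 5.289e+05.
Re > 4000 → turbulent. Relative roughness ε/D = 0.00046/0.2061 = 0.00223. Haaland: 1/√f = -1.8 log₁₀[(0.00223/3.7)^1.11 + 6.9/5.289e+05] = -1.8 log₁₀[0.000267 + 1.3e-05] = 6.395, so f = 0.02445.
Total minor-loss coefficient ΣK = 3·5.4 + 1·0.16 + 2·1.8 = 20.
ΔP = [f·L/D + ΣK]·(ρV²/2) = [0.02445·3.079/0.2061 + 20]·(1798·5.424²/2) = [0.3653 + 20]·2.645e+04 = 5.376e+05 Pa.
ΔP = 5.376e+05 Pa = 5.376 bar.

ΔP ≈ 5.376 bar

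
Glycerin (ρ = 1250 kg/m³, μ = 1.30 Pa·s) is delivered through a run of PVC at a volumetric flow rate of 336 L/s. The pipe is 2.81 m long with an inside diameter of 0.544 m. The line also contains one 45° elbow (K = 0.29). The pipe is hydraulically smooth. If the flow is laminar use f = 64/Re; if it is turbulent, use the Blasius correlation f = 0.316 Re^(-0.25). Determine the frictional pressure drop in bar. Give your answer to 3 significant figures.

ΔP ≈ 0.00950 bar

Q = 336 L/s = 336/1000 = 0.336 m³/s.
Cross-sectional area A = πD²/4 = π(0.544)²/4 = 0.2324 m²; mean velocity V = Q/A = 0.336/0.2324 = 1.446 m/s.
Reynolds number Re = ρVD/μ = 1250 · 1.446 · 0.544 / 1.3 = 756.2.
Re < 2300 → laminar flow, so f = 64/Re = 64/756.2 = 0.08464 (the turbulent correlation is not needed).
Total minor-loss coefficient ΣK = 1·0.29 = 0.29.
ΔP = [f·L/D + ΣK]·(ρV²/2) = [0.08464·2.81/0.544 + 0.29]·(1250·1.446²/2) = [0.4372 + 0.29]·1306 = 949.8 Pa.
ΔP = 949.8 Pa = 0.00950 bar.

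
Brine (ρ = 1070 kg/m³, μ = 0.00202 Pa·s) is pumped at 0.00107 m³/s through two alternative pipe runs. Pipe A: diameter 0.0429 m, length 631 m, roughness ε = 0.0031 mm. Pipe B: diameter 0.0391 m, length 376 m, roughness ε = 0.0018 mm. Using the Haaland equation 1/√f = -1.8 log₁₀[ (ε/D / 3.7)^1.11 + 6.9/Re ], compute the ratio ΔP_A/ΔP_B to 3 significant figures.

ΔP_A/ΔP_B ≈ 1.08

Pipe A: V = Q/A = 0.00107/0.001445 = 0.7403 m/s; Re = 1.682e+04; ε/D = 7.23e-05; Haaland → f = 0.027; ΔP_A = f(L/D)(ρV²/2) = 1.164e+05 Pa.
Pipe B: V = Q/A = 0.00107/0.001201 = 0.8911 m/s; Re = 1.846e+04; ε/D = 4.6e-05; Haaland → f = 0.02634; ΔP_B = f(L/D)(ρV²/2) = 1.076e+05 Pa.
ΔP_A/ΔP_B = 1.164e+05/1.076e+05 = 1.08.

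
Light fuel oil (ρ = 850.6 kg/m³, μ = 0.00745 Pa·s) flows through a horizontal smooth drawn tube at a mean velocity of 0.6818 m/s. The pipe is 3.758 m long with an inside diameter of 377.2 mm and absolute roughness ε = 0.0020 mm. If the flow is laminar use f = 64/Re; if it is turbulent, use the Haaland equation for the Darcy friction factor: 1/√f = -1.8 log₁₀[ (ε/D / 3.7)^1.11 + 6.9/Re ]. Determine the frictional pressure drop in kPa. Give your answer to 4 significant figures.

ΔP ≈ 0.04618 kPa

Reynolds number Re = ρVD/μ = 850.6 · 0.6818 · 0.3772 / 0.00745 = 2.936e+04.
Re > 4000 → turbulent. Relative roughness ε/D = 2e-06/0.3772 = 5.3e-06. Haaland: 1/√f = -1.8 log₁₀[(5.3e-06/3.7)^1.11 + 6.9/2.936e+04] = -1.8 log₁₀[3.26e-07 + 0.000235] = 6.531, so f = 0.02344.
Darcy-Weisbach: ΔP = f(L/D)(ρV²/2) = 0.02344·(3.758/0.3772)·(850.6·0.6818²/2) = 0.02344·9.963·197.7 = 46.18 Pa.
ΔP = 46.18 Pa = 0.04618 kPa.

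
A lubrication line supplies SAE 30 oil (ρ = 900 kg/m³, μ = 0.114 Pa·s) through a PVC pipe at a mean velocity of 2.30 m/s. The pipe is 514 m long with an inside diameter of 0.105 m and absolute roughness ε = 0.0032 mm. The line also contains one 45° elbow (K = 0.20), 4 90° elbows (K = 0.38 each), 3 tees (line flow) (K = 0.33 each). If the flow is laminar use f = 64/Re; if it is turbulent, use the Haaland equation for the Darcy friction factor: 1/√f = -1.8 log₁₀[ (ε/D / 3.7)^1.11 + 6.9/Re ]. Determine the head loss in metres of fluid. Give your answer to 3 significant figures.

h_f ≈ 45.0 m

Reynolds number Re = ρVD/μ = 900 · 2.3 · 0.105 / 0.114 = 1907.
Re < 2300 → laminar flow, so f = 64/Re = 64/1907 = 0.03357 (the turbulent correlation is not needed).
Total minor-loss coefficient ΣK = 1·0.2 + 4·0.38 + 3·0.33 = 2.71.
ΔP = [f·L/D + ΣK]·(ρV²/2) = [0.03357·514/0.105 + 2.71]·(900·2.3²/2) = [164.3 + 2.71]·2380 = 3.976e+05 Pa.
Head loss h_f = ΔP/(ρg) = 3.976e+05/(900·9.81) = 45.0 m.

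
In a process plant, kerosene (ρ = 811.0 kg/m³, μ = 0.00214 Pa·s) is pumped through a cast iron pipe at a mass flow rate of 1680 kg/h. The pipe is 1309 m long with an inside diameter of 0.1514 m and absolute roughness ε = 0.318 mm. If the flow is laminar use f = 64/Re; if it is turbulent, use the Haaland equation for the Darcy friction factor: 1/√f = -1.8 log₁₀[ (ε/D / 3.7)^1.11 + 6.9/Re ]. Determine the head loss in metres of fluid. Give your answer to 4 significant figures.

ṁ = 1680 kg/h = 1680/3600 = 0.4667 kg/s.
A = πD²/4 = π(0.1514)²/4 = 0.018 m²; mean velocity V = ṁ/(ρA) = 0.4667/(811 · 0.018) = 0.03196 m/s.
Reynolds number Re = ρVD/μ = 811 · 0.03196 · 0.1514 / 0.00214 = 1834.
Re < 2300 → laminar flow, so f = 64/Re = 64/1834 = 0.0349 (the turbulent correlation is not needed).
Darcy-Weisbach: ΔP = f(L/D)(ρV²/2) = 0.0349·(1309/0.1514)·(811·0.03196²/2) = 0.0349·8646·0.4143 = 125 Pa.
Head loss h_f = ΔP/(ρg) = 125/(811·9.81) = 0.01571 m.

h_f ≈ 0.01571 m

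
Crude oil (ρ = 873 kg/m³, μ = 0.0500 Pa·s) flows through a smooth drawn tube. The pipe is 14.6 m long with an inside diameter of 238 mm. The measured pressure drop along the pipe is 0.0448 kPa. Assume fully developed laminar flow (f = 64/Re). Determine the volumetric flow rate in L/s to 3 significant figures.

Q ≈ 4.83 L/s

For laminar flow, f = 64/Re with Re = ρVD/μ, so Darcy-Weisbach reduces to ΔP = 32μLV/D². Solving for V: V = ΔP·D²/(32μL) = 44.8·(0.238)²/(32·0.05·14.6) = 0.1086 m/s.
Check: Re = ρVD/μ = 873·0.1086·0.238/0.05 = 451.4 < 2300, so the laminar assumption holds.
Q = V·A = 0.1086·(π/4·0.238²) = 0.004833 m³/s = 4.83 L/s.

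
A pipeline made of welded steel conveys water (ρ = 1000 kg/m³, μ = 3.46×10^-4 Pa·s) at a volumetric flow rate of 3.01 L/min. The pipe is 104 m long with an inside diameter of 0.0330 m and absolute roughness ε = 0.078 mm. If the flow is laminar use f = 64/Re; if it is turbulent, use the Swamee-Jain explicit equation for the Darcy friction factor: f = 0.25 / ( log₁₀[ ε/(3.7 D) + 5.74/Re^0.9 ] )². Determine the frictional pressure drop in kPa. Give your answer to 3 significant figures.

Q = 3.01 L/min = 3.01/60000 = 5.017e-05 m³/s.
Cross-sectional area A = πD²/4 = π(0.033)²/4 = 0.0008553 m²; mean velocity V = Q/A = 5.017e-05/0.0008553 = 0.05865 m/s.
Reynolds number Re = ρVD/μ = 1000 · 0.05865 · 0.033 / 0.000346 = 5594.
Re > 4000 → turbulent. Relative roughness ε/D = 7.8e-05/0.033 = 0.00236. Swamee-Jain: f = 0.25/(log₁₀[0.00236/3.7 + 5.74/5594^0.9])² = 0.25/(log₁₀[0.000639 + 0.00243])² = 0.25/(-2.513)² = 0.03959.
Darcy-Weisbach: ΔP = f(L/D)(ρV²/2) = 0.03959·(104/0.033)·(1000·0.05865²/2) = 0.03959·3152·1.72 = 214.6 Pa.
ΔP = 214.6 Pa = 0.215 kPa.

ΔP ≈ 0.215 kPa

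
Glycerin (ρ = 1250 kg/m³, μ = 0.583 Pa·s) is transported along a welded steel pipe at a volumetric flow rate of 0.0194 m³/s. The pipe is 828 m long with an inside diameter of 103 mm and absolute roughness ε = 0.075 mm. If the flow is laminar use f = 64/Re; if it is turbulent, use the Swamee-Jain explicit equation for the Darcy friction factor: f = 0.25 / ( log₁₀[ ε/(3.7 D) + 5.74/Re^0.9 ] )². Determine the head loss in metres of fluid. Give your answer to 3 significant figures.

h_f ≈ 276 m

Cross-sectional area A = πD²/4 = π(0.103)²/4 = 0.008332 m²; mean velocity V = Q/A = 0.0194/0.008332 = 2.328 m/s.
Reynolds number Re = ρVD/μ = 1250 · 2.328 · 0.103 / 0.583 = 514.2.
Re < 2300 → laminar flow, so f = 64/Re = 64/514.2 = 0.1245 (the turbulent correlation is not needed).
Darcy-Weisbach: ΔP = f(L/D)(ρV²/2) = 0.1245·(828/0.103)·(1250·2.328²/2) = 0.1245·8039·3388 = 3.39e+06 Pa.
Head loss h_f = ΔP/(ρg) = 3.39e+06/(1250·9.81) = 276 m.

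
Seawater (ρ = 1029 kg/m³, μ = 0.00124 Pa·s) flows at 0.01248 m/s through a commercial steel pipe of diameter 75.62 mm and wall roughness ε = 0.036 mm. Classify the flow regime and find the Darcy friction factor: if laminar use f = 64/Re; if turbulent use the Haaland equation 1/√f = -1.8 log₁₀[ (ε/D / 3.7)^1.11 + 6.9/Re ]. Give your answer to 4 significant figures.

Re = ρVD/μ = 1029·0.01248·0.07562/0.00124 = 783.1.
Re < 2300 → laminar, so f = 64/Re = 0.08172 (roughness is irrelevant in laminar flow).

f ≈ 0.08172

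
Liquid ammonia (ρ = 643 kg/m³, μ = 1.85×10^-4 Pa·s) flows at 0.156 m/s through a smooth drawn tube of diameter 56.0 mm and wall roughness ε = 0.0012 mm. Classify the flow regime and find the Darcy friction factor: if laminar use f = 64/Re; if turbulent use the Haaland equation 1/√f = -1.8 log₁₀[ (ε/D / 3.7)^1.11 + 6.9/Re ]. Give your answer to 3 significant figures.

Re = ρVD/μ = 643·0.156·0.056/0.000185 = 3.036e+04.
Re > 4000 → turbulent. ε/D = 1.2e-06/0.056 = 2.14e-05; Haaland: 1/√f = -1.8 log₁₀[1.54e-06 + 0.000227] = 6.553, so f = 0.02329.

f ≈ 0.0233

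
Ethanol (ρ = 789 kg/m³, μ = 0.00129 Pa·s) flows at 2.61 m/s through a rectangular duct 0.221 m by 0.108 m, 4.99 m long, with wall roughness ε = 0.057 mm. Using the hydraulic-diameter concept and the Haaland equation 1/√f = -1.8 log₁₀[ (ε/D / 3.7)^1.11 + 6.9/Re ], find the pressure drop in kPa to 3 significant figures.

ΔP ≈ 1.65 kPa

Hydraulic diameter D_h = 4A/P = 4·(0.221·0.108)/(2·(0.221+0.108)) = 0.09547/0.658 = 0.1451 m.
Re = ρVD_h/μ = 789·2.61·0.1451/0.00129 = 2.316e+05.
ε/D_h = 5.7e-05/0.1451 = 0.000393; Haaland gives 1/√f = -1.8 log₁₀[3.88e-05+2.98e-05] = 7.495, so f = 0.0178.
ΔP = f(L/D_h)(ρV²/2) = 0.0178·4.99/0.1451·2687 = 1645 Pa.
ΔP = 1.65 kPa.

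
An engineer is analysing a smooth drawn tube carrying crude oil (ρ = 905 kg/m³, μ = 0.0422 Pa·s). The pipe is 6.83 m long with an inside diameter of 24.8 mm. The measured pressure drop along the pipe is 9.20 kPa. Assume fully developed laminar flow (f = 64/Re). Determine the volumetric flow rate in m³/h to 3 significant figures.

For laminar flow, f = 64/Re with Re = ρVD/μ, so Darcy-Weisbach reduces to ΔP = 32μLV/D². Solving for V: V = ΔP·D²/(32μL) = 9200·(0.0248)²/(32·0.0422·6.83) = 0.6135 m/s.
Check: Re = ρVD/μ = 905·0.6135·0.0248/0.0422 = 326.3 < 2300, so the laminar assumption holds.
Q = V·A = 0.6135·(π/4·0.0248²) = 0.0002963 m³/s = 1.07 m³/h.

Q ≈ 1.07 m³/h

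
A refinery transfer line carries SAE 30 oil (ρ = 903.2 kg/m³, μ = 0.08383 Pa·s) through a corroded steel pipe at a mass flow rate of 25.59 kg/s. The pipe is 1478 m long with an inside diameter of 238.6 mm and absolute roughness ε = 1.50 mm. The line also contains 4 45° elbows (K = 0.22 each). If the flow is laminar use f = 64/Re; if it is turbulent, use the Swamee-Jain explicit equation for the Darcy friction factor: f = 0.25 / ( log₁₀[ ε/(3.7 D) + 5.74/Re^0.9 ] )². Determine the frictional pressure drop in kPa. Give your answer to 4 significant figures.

ΔP ≈ 44.29 kPa

A = πD²/4 = π(0.2386)²/4 = 0.04471 m²; mean velocity V = ṁ/(ρA) = 25.59/(903.2 · 0.04471) = 0.6337 m/s.
Reynolds number Re = ρVD/μ = 903.2 · 0.6337 · 0.2386 / 0.0838 = 1629.
Re < 2300 → laminar flow, so f = 64/Re = 64/1629 = 0.03929 (the turbulent correlation is not needed).
Total minor-loss coefficient ΣK = 4·0.22 = 0.88.
ΔP = [f·L/D + ΣK]·(ρV²/2) = [0.03929·1478/0.2386 + 0.88]·(903.2·0.6337²/2) = [243.4 + 0.88]·181.3 = 4.429e+04 Pa.
ΔP = 4.429e+04 Pa = 44.29 kPa.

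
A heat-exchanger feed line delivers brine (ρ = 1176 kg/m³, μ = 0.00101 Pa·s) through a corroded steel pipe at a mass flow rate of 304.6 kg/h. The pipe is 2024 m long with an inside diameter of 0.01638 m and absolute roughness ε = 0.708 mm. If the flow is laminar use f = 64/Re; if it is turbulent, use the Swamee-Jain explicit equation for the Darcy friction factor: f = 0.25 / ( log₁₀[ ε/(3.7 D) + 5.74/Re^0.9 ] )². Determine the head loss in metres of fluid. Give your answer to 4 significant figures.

ṁ = 304.6 kg/h = 304.6/3600 = 0.08461 kg/s.
A = πD²/4 = π(0.01638)²/4 = 0.0002107 m²; mean velocity V = ṁ/(ρA) = 0.08461/(1176 · 0.0002107) = 0.3414 m/s.
Reynolds number Re = ρVD/μ = 1176 · 0.3414 · 0.01638 / 0.00101 = 6512.
Re > 4000 → turbulent. Relative roughness ε/D = 0.000708/0.01638 = 0.0432. Swamee-Jain: f = 0.25/(log₁₀[0.0432/3.7 + 5.74/6512^0.9])² = 0.25/(log₁₀[0.0117 + 0.00212])² = 0.25/(-1.86)² = 0.07226.
Darcy-Weisbach: ΔP = f(L/D)(ρV²/2) = 0.07226·(2024/0.01638)·(1176·0.3414²/2) = 0.07226·1.236e+05·68.55 = 6.12e+05 Pa.
Head loss h_f = ΔP/(ρg) = 6.12e+05/(1176·9.81) = 53.05 m.

h_f ≈ 53.05 m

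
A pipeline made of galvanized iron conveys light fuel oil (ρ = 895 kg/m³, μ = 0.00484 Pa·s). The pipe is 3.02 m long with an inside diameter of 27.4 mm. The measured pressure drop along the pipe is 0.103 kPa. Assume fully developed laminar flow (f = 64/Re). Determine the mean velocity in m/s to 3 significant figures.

For laminar flow, f = 64/Re with Re = ρVD/μ, so Darcy-Weisbach reduces to ΔP = 32μLV/D². Solving for V: V = ΔP·D²/(32μL) = 103·(0.0274)²/(32·0.00484·3.02) = 0.1653 m/s.
Check: Re = ρVD/μ = 895·0.1653·0.0274/0.00484 = 837.7 < 2300, so the laminar assumption holds.

V ≈ 0.165 m/s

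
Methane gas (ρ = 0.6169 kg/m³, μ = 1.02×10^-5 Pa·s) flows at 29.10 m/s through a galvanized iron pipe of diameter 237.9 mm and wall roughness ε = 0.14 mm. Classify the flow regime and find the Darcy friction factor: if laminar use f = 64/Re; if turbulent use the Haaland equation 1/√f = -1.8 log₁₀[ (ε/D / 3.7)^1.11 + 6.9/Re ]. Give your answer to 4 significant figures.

Re = ρVD/μ = 0.6169·29.1·0.2379/1.02e-05 = 4.187e+05.
Re > 4000 → turbulent. ε/D = 0.00014/0.2379 = 0.000588; Haaland: 1/√f = -1.8 log₁₀[6.08e-05 + 1.65e-05] = 7.402, so f = 0.01825.

f ≈ 0.01825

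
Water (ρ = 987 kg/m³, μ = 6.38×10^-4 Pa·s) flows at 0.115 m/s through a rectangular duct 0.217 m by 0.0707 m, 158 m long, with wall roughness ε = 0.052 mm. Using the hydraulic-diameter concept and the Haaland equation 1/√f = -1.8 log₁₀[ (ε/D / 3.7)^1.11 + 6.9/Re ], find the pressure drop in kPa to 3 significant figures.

ΔP ≈ 0.261 kPa

Hydraulic diameter D_h = 4A/P = 4·(0.217·0.0707)/(2·(0.217+0.0707)) = 0.06137/0.5754 = 0.1067 m.
Re = ρVD_h/μ = 987·0.115·0.1067/0.000638 = 1.897e+04.
ε/D_h = 5.2e-05/0.1067 = 0.000488; Haaland gives 1/√f = -1.8 log₁₀[4.93e-05+0.000364] = 6.091, so f = 0.02695.
ΔP = f(L/D_h)(ρV²/2) = 0.02695·158/0.1067·6.527 = 260.6 Pa.
ΔP = 0.261 kPa.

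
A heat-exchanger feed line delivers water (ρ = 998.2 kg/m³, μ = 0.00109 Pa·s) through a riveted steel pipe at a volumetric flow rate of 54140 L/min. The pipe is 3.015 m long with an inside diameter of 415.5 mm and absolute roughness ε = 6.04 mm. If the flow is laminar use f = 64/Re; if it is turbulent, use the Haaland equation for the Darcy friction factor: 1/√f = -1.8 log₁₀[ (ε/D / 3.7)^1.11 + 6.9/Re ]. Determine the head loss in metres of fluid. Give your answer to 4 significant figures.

h_f ≈ 0.7092 m

Q = 54140 L/min = 54140/60000 = 0.9023 m³/s.
Cross-sectional area A = πD²/4 = π(0.4155)²/4 = 0.1356 m²; mean velocity V = Q/A = 0.9023/0.1356 = 6.655 m/s.
Reynolds number Re = ρVD/μ = 998.2 · 6.655 · 0.4155 / 0.00109 = 2.532e+06.
Re > 4000 → turbulent. Relative roughness ε/D = 0.00604/0.4155 = 0.0145. Haaland: 1/√f = -1.8 log₁₀[(0.0145/3.7)^1.11 + 6.9/2.532e+06] = -1.8 log₁₀[0.00214 + 2.72e-06] = 4.806, so f = 0.0433.
Darcy-Weisbach: ΔP = f(L/D)(ρV²/2) = 0.0433·(3.015/0.4155)·(998.2·6.655²/2) = 0.0433·7.256·2.21e+04 = 6945 Pa.
Head loss h_f = ΔP/(ρg) = 6945/(998.2·9.81) = 0.7092 m.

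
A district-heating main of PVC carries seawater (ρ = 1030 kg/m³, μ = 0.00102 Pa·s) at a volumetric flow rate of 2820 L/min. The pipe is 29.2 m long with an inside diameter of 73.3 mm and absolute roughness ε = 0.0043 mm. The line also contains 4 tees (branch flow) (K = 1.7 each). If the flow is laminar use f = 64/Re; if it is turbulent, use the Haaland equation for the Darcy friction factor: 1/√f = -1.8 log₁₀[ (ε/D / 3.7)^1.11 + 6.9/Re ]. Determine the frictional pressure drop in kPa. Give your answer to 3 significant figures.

ΔP ≈ 764 kPa

Q = 2820 L/min = 2820/60000 = 0.047 m³/s.
Cross-sectional area A = πD²/4 = π(0.0733)²/4 = 0.00422 m²; mean velocity V = Q/A = 0.047/0.00422 = 11.14 m/s.
Reynolds number Re = ρVD/μ = 1030 · 11.14 · 0.0733 / 0.00102 = 8.244e+05.
Re > 4000 → turbulent. Relative roughness ε/D = 4.3e-06/0.0733 = 5.87e-05. Haaland: 1/√f = -1.8 log₁₀[(5.87e-05/3.7)^1.11 + 6.9/8.244e+05] = -1.8 log₁₀[4.7e-06 + 8.37e-06] = 8.791, so f = 0.01294.
Total minor-loss coefficient ΣK = 4·1.7 = 6.8.
ΔP = [f·L/D + ΣK]·(ρV²/2) = [0.01294·29.2/0.0733 + 6.8]·(1030·11.14²/2) = [5.155 + 6.8]·6.389e+04 = 7.638e+05 Pa.
ΔP = 7.638e+05 Pa = 764 kPa.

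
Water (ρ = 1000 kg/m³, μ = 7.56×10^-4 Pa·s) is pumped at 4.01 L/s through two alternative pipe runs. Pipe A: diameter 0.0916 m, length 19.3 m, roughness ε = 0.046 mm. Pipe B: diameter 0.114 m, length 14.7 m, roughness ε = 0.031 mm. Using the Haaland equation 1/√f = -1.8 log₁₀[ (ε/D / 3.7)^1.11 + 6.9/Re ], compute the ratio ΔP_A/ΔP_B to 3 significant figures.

Pipe A: V = Q/A = 0.00401/0.00659 = 0.6085 m/s; Re = 7.373e+04; ε/D = 0.000502; Haaland → f = 0.02093; ΔP_A = f(L/D)(ρV²/2) = 816.5 Pa.
Pipe B: V = Q/A = 0.00401/0.01021 = 0.3929 m/s; Re = 5.924e+04; ε/D = 0.000272; Haaland → f = 0.02086; ΔP_B = f(L/D)(ρV²/2) = 207.5 Pa.
ΔP_A/ΔP_B = 816.5/207.5 = 3.93.

ΔP_A/ΔP_B ≈ 3.93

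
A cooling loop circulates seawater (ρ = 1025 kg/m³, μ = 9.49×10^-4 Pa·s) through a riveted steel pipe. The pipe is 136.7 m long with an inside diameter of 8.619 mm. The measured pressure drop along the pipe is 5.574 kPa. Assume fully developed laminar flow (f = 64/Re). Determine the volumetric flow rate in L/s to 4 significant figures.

For laminar flow, f = 64/Re with Re = ρVD/μ, so Darcy-Weisbach reduces to ΔP = 32μLV/D². Solving for V: V = ΔP·D²/(32μL) = 5574·(0.008619)²/(32·0.000949·136.7) = 0.09975 m/s.
Check: Re = ρVD/μ = 1025·0.09975·0.008619/0.000949 = 928.6 < 2300, so the laminar assumption holds.
Q = V·A = 0.09975·(π/4·0.008619²) = 5.82e-06 m³/s = 0.005820 L/s.

Q ≈ 0.005820 L/s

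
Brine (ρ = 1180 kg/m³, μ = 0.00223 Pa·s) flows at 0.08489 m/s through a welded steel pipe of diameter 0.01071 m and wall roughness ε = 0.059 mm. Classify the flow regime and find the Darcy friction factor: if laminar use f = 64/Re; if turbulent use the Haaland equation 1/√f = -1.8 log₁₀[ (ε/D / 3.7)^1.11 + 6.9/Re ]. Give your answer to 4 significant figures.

f ≈ 0.1330

Re = ρVD/μ = 1180·0.08489·0.01071/0.00223 = 481.1.
Re < 2300 → laminar, so f = 64/Re = 0.133 (roughness is irrelevant in laminar flow).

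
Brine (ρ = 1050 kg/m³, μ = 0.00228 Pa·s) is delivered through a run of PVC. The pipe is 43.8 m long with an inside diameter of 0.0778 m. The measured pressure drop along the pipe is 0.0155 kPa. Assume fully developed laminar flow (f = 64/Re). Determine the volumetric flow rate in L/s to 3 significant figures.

Q ≈ 0.140 L/s

For laminar flow, f = 64/Re with Re = ρVD/μ, so Darcy-Weisbach reduces to ΔP = 32μLV/D². Solving for V: V = ΔP·D²/(32μL) = 15.5·(0.0778)²/(32·0.00228·43.8) = 0.02936 m/s.
Check: Re = ρVD/μ = 1050·0.02936·0.0778/0.00228 = 1052 < 2300, so the laminar assumption holds.
Q = V·A = 0.02936·(π/4·0.0778²) = 0.0001396 m³/s = 0.140 L/s.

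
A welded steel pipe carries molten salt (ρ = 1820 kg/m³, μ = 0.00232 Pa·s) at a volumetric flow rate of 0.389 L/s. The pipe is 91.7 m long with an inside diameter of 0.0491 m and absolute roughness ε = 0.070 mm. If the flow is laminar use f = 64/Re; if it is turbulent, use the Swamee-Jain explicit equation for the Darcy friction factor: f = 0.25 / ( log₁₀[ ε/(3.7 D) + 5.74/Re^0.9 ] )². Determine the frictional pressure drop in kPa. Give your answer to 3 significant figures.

ΔP ≈ 2.53 kPa

Q = 0.389 L/s = 0.389/1000 = 0.000389 m³/s.
Cross-sectional area A = πD²/4 = π(0.0491)²/4 = 0.001893 m²; mean velocity V = Q/A = 0.000389/0.001893 = 0.2054 m/s.
Reynolds number Re = ρVD/μ = 1820 · 0.2054 · 0.0491 / 0.00232 = 7913.
Re > 4000 → turbulent. Relative roughness ε/D = 7e-05/0.0491 = 0.00143. Swamee-Jain: f = 0.25/(log₁₀[0.00143/3.7 + 5.74/7913^0.9])² = 0.25/(log₁₀[0.000385 + 0.00178])² = 0.25/(-2.665)² = 0.03521.
Darcy-Weisbach: ΔP = f(L/D)(ρV²/2) = 0.03521·(91.7/0.0491)·(1820·0.2054²/2) = 0.03521·1868·38.41 = 2526 Pa.
ΔP = 2526 Pa = 2.53 kPa.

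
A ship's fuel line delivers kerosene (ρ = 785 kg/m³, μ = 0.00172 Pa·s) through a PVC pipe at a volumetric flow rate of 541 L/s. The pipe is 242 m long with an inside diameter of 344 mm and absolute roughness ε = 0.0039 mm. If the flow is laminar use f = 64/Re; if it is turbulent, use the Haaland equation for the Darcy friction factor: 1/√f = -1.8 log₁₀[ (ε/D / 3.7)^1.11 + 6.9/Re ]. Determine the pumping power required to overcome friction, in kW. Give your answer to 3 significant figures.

P ≈ 60.5 kW

Q = 541 L/s = 541/1000 = 0.541 m³/s.
Cross-sectional area A = πD²/4 = π(0.344)²/4 = 0.09294 m²; mean velocity V = Q/A = 0.541/0.09294 = 5.821 m/s.
Reynolds number Re = ρVD/μ = 785 · 5.821 · 0.344 / 0.00172 = 9.139e+05.
Re > 4000 → turbulent. Relative roughness ε/D = 3.9e-06/0.344 = 1.13e-05. Haaland: 1/√f = -1.8 log₁₀[(1.13e-05/3.7)^1.11 + 6.9/9.139e+05] = -1.8 log₁₀[7.58e-07 + 7.55e-06] = 9.145, so f = 0.01196.
Darcy-Weisbach: ΔP = f(L/D)(ρV²/2) = 0.01196·(242/0.344)·(785·5.821²/2) = 0.01196·703.5·1.33e+04 = 1.119e+05 Pa.
Pumping power P = QΔP = 0.541·1.119e+05 = 60520 W = 60.5 kW.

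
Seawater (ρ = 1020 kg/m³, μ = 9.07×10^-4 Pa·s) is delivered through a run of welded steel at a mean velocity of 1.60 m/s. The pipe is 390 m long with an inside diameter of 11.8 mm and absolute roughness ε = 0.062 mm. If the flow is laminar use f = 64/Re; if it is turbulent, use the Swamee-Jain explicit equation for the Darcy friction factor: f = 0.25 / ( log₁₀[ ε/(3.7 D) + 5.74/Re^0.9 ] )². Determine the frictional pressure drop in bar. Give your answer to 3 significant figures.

ΔP ≈ 15.2 bar

Reynolds number Re = ρVD/μ = 1020 · 1.6 · 0.0118 / 0.000907 = 2.123e+04.
Re > 4000 → turbulent. Relative roughness ε/D = 6.2e-05/0.0118 = 0.00525. Swamee-Jain: f = 0.25/(log₁₀[0.00525/3.7 + 5.74/2.123e+04^0.9])² = 0.25/(log₁₀[0.00142 + 0.000732])² = 0.25/(-2.667)² = 0.03514.
Darcy-Weisbach: ΔP = f(L/D)(ρV²/2) = 0.03514·(390/0.0118)·(1020·1.6²/2) = 0.03514·3.305e+04·1306 = 1.517e+06 Pa.
ΔP = 1.517e+06 Pa = 15.2 bar.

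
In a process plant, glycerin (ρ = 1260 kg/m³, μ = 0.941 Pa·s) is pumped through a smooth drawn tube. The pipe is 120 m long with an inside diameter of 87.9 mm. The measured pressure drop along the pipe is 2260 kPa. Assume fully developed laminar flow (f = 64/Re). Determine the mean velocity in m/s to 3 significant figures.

For laminar flow, f = 64/Re with Re = ρVD/μ, so Darcy-Weisbach reduces to ΔP = 32μLV/D². Solving for V: V = ΔP·D²/(32μL) = 2.26e+06·(0.0879)²/(32·0.941·120) = 4.832 m/s.
Check: Re = ρVD/μ = 1260·4.832·0.0879/0.941 = 568.8 < 2300, so the laminar assumption holds.

V ≈ 4.83 m/s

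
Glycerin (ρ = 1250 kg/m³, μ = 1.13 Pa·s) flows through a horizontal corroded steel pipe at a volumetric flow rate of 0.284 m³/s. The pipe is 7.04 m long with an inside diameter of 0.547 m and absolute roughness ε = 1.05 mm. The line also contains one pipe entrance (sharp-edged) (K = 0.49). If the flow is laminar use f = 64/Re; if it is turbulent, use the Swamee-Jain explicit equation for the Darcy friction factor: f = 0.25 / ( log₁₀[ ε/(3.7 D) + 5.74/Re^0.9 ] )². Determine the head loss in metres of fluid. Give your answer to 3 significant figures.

h_f ≈ 0.120 m

Cross-sectional area A = πD²/4 = π(0.547)²/4 = 0.235 m²; mean velocity V = Q/A = 0.284/0.235 = 1.209 m/s.
Reynolds number Re = ρVD/μ = 1250 · 1.209 · 0.547 / 1.13 = 731.3.
Re < 2300 → laminar flow, so f = 64/Re = 64/731.3 = 0.08752 (the turbulent correlation is not needed).
Total minor-loss coefficient ΣK = 1·0.49 = 0.49.
ΔP = [f·L/D + ΣK]·(ρV²/2) = [0.08752·7.04/0.547 + 0.49]·(1250·1.209²/2) = [1.126 + 0.49]·912.8 = 1475 Pa.
Head loss h_f = ΔP/(ρg) = 1475/(1250·9.81) = 0.120 m.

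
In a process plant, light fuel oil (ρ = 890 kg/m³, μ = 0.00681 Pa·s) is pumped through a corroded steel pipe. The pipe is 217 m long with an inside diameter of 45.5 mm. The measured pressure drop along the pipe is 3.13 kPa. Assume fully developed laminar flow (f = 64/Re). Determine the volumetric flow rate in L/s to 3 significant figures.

Q ≈ 0.223 L/s

For laminar flow, f = 64/Re with Re = ρVD/μ, so Darcy-Weisbach reduces to ΔP = 32μLV/D². Solving for V: V = ΔP·D²/(32μL) = 3130·(0.0455)²/(32·0.00681·217) = 0.137 m/s.
Check: Re = ρVD/μ = 890·0.137·0.0455/0.00681 = 814.8 < 2300, so the laminar assumption holds.
Q = V·A = 0.137·(π/4·0.0455²) = 0.0002228 m³/s = 0.223 L/s.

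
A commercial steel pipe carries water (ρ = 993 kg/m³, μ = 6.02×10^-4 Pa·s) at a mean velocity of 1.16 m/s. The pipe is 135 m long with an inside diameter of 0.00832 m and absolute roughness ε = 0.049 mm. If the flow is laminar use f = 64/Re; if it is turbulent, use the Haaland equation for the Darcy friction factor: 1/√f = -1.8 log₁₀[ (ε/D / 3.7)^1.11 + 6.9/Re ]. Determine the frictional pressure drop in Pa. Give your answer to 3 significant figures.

ΔP ≈ 394000 Pa

Reynolds number Re = ρVD/μ = 993 · 1.16 · 0.00832 / 0.000602 = 1.592e+04.
Re > 4000 → turbulent. Relative roughness ε/D = 4.9e-05/0.00832 = 0.00589. Haaland: 1/√f = -1.8 log₁₀[(0.00589/3.7)^1.11 + 6.9/1.592e+04] = -1.8 log₁₀[0.000784 + 0.000433] = 5.246, so f = 0.03633.
Darcy-Weisbach: ΔP = f(L/D)(ρV²/2) = 0.03633·(135/0.00832)·(993·1.16²/2) = 0.03633·1.623e+04·668.1 = 3.938e+05 Pa.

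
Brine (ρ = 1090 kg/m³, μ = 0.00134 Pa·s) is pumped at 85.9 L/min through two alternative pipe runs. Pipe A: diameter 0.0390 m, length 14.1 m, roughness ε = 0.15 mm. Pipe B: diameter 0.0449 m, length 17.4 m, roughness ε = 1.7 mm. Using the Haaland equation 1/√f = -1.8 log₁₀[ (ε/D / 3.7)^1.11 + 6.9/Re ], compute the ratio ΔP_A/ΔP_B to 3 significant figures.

ΔP_A/ΔP_B ≈ 0.783

Pipe A: V = Q/A = 0.001432/0.001195 = 1.198 m/s; Re = 3.802e+04; ε/D = 0.00385; Haaland → f = 0.03064; ΔP_A = f(L/D)(ρV²/2) = 8670 Pa.
Pipe B: V = Q/A = 0.001432/0.001583 = 0.9042 m/s; Re = 3.302e+04; ε/D = 0.0379; Haaland → f = 0.06409; ΔP_B = f(L/D)(ρV²/2) = 1.107e+04 Pa.
ΔP_A/ΔP_B = 8670/1.107e+04 = 0.783.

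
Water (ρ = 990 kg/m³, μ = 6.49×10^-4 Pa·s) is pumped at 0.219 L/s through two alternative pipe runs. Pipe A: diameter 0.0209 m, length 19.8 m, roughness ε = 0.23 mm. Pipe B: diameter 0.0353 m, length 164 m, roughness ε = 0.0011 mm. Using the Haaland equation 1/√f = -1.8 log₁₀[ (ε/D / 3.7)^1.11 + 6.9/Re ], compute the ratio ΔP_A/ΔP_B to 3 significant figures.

Pipe A: V = Q/A = 0.000219/0.0003431 = 0.6384 m/s; Re = 2.035e+04; ε/D = 0.011; Haaland → f = 0.04173; ΔP_A = f(L/D)(ρV²/2) = 7975 Pa.
Pipe B: V = Q/A = 0.000219/0.0009787 = 0.2238 m/s; Re = 1.205e+04; ε/D = 3.12e-05; Haaland → f = 0.02939; ΔP_B = f(L/D)(ρV²/2) = 3385 Pa.
ΔP_A/ΔP_B = 7975/3385 = 2.36.

ΔP_A/ΔP_B ≈ 2.36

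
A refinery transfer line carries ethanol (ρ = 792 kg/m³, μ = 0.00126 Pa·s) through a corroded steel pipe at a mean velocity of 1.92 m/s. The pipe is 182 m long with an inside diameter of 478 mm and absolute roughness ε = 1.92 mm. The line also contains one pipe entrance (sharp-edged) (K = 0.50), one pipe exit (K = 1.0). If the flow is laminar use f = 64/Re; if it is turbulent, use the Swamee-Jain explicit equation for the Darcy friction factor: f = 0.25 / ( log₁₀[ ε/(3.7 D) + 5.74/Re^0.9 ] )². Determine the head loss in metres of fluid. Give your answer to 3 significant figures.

Reynolds number Re = ρVD/μ = 792 · 1.92 · 0.478 / 0.00126 = 5.769e+05.
Re > 4000 → turbulent. Relative roughness ε/D = 0.00192/0.478 = 0.00402. Swamee-Jain: f = 0.25/(log₁₀[0.00402/3.7 + 5.74/5.769e+05^0.9])² = 0.25/(log₁₀[0.00109 + 3.75e-05])² = 0.25/(-2.95)² = 0.02874.
Total minor-loss coefficient ΣK = 1·0.5 + 1·1 = 1.5.
ΔP = [f·L/D + ΣK]·(ρV²/2) = [0.02874·182/0.478 + 1.5]·(792·1.92²/2) = [10.94 + 1.5]·1460 = 1.816e+04 Pa.
Head loss h_f = ΔP/(ρg) = 1.816e+04/(792·9.81) = 2.34 m.

h_f ≈ 2.34 m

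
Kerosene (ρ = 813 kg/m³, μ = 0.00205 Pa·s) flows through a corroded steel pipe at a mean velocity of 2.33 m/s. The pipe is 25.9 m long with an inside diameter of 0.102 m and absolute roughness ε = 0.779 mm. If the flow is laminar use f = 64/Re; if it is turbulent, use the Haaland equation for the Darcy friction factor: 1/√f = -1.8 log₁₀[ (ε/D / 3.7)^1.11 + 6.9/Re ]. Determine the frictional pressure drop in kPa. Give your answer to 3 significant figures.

Reynolds number Re = ρVD/μ = 813 · 2.33 · 0.102 / 0.00205 = 9.425e+04.
Re > 4000 → turbulent. Relative roughness ε/D = 0.000779/0.102 = 0.00764. Haaland: 1/√f = -1.8 log₁₀[(0.00764/3.7)^1.11 + 6.9/9.425e+04] = -1.8 log₁₀[0.00105 + 7.32e-05] = 5.312, so f = 0.03544.
Darcy-Weisbach: ΔP = f(L/D)(ρV²/2) = 0.03544·(25.9/0.102)·(813·2.33²/2) = 0.03544·253.9·2207 = 1.986e+04 Pa.
ΔP = 1.986e+04 Pa = 19.9 kPa.

ΔP ≈ 19.9 kPa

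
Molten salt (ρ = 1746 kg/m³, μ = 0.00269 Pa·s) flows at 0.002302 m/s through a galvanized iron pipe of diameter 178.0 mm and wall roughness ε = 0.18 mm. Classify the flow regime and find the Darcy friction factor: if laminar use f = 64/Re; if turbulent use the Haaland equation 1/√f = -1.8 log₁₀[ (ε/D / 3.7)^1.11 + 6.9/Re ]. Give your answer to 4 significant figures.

Re = ρVD/μ = 1746·0.002302·0.178/0.00269 = 266.
Re < 2300 → laminar, so f = 64/Re = 0.2406 (roughness is irrelevant in laminar flow).

f ≈ 0.2406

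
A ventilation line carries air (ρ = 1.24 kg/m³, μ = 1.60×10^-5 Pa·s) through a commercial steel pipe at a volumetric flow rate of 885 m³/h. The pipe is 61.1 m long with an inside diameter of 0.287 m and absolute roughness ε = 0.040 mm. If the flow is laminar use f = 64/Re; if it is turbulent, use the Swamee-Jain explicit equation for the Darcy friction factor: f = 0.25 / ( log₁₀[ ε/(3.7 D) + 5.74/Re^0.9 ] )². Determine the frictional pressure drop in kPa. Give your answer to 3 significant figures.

ΔP ≈ 0.0367 kPa

Q = 885 m³/h = 885/3600 = 0.2458 m³/s.
Cross-sectional area A = πD²/4 = π(0.287)²/4 = 0.06469 m²; mean velocity V = Q/A = 0.2458/0.06469 = 3.8 m/s.
Reynolds number Re = ρVD/μ = 1.24 · 3.8 · 0.287 / 1.6e-05 = 8.452e+04.
Re > 4000 → turbulent. Relative roughness ε/D = 4e-05/0.287 = 0.000139. Swamee-Jain: f = 0.25/(log₁₀[0.000139/3.7 + 5.74/8.452e+04^0.9])² = 0.25/(log₁₀[3.77e-05 + 0.000211])² = 0.25/(-3.604)² = 0.01925.
Darcy-Weisbach: ΔP = f(L/D)(ρV²/2) = 0.01925·(61.1/0.287)·(1.24·3.8²/2) = 0.01925·212.9·8.953 = 36.68 Pa.
ΔP = 36.68 Pa = 0.0367 kPa.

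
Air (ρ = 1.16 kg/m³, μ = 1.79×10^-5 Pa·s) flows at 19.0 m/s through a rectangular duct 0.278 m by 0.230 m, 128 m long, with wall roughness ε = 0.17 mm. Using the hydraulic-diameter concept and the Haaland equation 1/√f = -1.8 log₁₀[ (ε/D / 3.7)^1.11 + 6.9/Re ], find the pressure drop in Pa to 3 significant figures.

Hydraulic diameter D_h = 4A/P = 4·(0.278·0.23)/(2·(0.278+0.23)) = 0.2558/1.016 = 0.2517 m.
Re = ρVD_h/μ = 1.16·19·0.2517/1.79e-05 = 3.1e+05.
ε/D_h = 0.00017/0.2517 = 0.000675; Haaland gives 1/√f = -1.8 log₁₀[7.08e-05+2.23e-05] = 7.256, so f = 0.01899.
ΔP = f(L/D_h)(ρV²/2) = 0.01899·128/0.2517·209.4 = 2022 Pa.

ΔP ≈ 2020 Pa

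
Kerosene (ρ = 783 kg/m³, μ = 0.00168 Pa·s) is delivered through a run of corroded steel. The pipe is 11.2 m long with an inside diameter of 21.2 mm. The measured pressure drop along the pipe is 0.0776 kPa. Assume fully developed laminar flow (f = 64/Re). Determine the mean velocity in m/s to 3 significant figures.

For laminar flow, f = 64/Re with Re = ρVD/μ, so Darcy-Weisbach reduces to ΔP = 32μLV/D². Solving for V: V = ΔP·D²/(32μL) = 77.6·(0.0212)²/(32·0.00168·11.2) = 0.05792 m/s.
Check: Re = ρVD/μ = 783·0.05792·0.0212/0.00168 = 572.3 < 2300, so the laminar assumption holds.

V ≈ 0.0579 m/s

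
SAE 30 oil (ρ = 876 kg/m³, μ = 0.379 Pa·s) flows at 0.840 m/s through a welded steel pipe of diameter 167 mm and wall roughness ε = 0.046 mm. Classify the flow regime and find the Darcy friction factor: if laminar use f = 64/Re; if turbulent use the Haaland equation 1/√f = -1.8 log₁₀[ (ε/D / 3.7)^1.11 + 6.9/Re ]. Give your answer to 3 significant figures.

Re = ρVD/μ = 876·0.84·0.167/0.379 = 324.2.
Re < 2300 → laminar, so f = 64/Re = 0.1974 (roughness is irrelevant in laminar flow).

f ≈ 0.197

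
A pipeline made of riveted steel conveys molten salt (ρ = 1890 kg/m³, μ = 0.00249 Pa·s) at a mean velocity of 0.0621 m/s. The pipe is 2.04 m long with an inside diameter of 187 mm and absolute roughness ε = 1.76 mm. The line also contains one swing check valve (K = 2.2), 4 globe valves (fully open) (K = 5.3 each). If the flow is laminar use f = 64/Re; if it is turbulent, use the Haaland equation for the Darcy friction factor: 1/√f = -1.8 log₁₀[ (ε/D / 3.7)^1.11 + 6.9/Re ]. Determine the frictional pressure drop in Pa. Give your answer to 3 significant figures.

Reynolds number Re = ρVD/μ = 1890 · 0.0621 · 0.187 / 0.00249 = 8814.
Re > 4000 → turbulent. Relative roughness ε/D = 0.00176/0.187 = 0.00941. Haaland: 1/√f = -1.8 log₁₀[(0.00941/3.7)^1.11 + 6.9/8814] = -1.8 log₁₀[0.00132 + 0.000783] = 4.82, so f = 0.04305.
Total minor-loss coefficient ΣK = 1·2.2 + 4·5.3 = 23.4.
ΔP = [f·L/D + ΣK]·(ρV²/2) = [0.04305·2.04/0.187 + 23.4]·(1890·0.0621²/2) = [0.4697 + 23.4]·3.644 = 86.99 Pa.

ΔP ≈ 87.0 Pa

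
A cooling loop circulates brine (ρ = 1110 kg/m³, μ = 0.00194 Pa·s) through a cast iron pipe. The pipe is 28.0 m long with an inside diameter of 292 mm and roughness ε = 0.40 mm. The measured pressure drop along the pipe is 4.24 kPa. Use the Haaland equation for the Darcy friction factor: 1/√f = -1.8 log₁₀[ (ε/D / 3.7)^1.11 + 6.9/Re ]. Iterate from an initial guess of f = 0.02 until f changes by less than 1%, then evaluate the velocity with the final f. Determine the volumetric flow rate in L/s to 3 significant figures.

Q ≈ 128 L/s

Rearranging Darcy-Weisbach: V = √(2·ΔP·D/(f·L·ρ)). With ε/D = 0.0004/0.292 = 0.00137, iterate starting from f = 0.02:
  f = 0.02 → V = √(2·4240·0.292/(0.02·28·1110)) = 1.996 m/s; Re = ρVD/μ = 3.335e+05; f → 0.02189
  f = 0.02189 → V = 1.908 m/s; Re = 3.187e+05; f → 0.02192
Converged (Δf/f < 1%). With the final f = 0.02192: V = √(2·4240·0.292/(0.02192·28·1110)) = 1.906 m/s.
Q = V·A = 1.906·(π/4·0.292²) = 0.1277 m³/s = 128 L/s.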